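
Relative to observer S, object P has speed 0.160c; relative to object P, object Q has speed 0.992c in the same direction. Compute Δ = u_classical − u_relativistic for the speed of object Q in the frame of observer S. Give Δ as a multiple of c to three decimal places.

Δ = 0.158c

Galilean: u_cl = 0.992 + 0.160 = 1.1520.
Relativistic: u_rel = (0.992 + 0.160) / (1 + 0.992·0.160) = 1.1520/1.1587 = 0.9942.
Δ = 1.1520 − 0.9942 = 0.1578.
(The classical prediction exceeds c; the relativistic result does not.)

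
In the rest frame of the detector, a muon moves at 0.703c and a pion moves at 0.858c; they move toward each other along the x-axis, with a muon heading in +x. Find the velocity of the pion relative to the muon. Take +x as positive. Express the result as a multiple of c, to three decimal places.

-0.974c

β_A = 0.703, β_B = -0.858.
Transform to A's frame with the inverse velocity-addition law: u' = (u − v)/(1 − uv/c²), taking u = β_B and v = β_A.
u' = (-0.858 − 0.703) / (1 − (0.703)(-0.858)) = -1.5610/1.6032 = -0.9737.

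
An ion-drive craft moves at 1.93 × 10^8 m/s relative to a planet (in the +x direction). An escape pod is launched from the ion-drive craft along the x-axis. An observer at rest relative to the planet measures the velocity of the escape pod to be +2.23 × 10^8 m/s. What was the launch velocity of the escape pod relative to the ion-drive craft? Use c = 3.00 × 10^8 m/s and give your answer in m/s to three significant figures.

+5.75 × 10^7 m/s

v = 0.643c, u = 0.743c.
Invert the composition law: u' = (u − v)/(1 − uv/c²).
u' = (0.743 − 0.643) / (1 − (0.743)(0.643)) = 0.1000/0.5218 = 0.1916.
u' = 0.1916 × 3.00 × 10^8 m/s.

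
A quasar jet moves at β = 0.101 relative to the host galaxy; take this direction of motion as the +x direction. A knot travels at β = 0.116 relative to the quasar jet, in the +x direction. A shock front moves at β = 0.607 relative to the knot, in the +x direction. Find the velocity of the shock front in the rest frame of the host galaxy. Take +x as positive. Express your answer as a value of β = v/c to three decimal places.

Apply u = (u' + v)/(1 + u'v/c²) successively, working outward toward the host galaxy.
Start: velocity of the quasar jet relative to the host galaxy = 0.1010c.
Compose with the knot (u' = 0.116 in the quasar jet frame): u_1 = (0.116 + 0.101) / (1 + 0.116·0.101) = 0.2170/1.0117 = 0.2145.
Compose with the shock front (u' = 0.607 in the knot frame): u_2 = (0.607 + 0.214) / (1 + 0.607·0.214) = 0.8215/1.1302 = 0.7269.

β = 0.727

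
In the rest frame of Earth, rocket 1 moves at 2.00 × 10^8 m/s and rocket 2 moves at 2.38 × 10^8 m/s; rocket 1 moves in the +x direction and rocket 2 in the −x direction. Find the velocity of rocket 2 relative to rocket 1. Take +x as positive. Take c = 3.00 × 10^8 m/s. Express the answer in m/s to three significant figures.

-2.86 × 10^8 m/s

β_A = 0.667, β_B = -0.793 (dividing each by c = 3.00 × 10^8 m/s).
Transform to A's frame with the inverse velocity-addition law: u' = (u − v)/(1 − uv/c²), taking u = β_B and v = β_A.
u' = (-0.793 − 0.667) / (1 − (0.667)(-0.793)) = -1.4600/1.5289 = -0.9549.
u' = -0.9549 × 3.00 × 10^8 m/s.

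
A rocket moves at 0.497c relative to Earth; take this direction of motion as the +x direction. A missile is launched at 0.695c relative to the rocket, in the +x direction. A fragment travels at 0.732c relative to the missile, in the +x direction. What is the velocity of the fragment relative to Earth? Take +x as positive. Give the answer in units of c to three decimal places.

Apply u = (u' + v)/(1 + u'v/c²) successively, working outward toward Earth.
Start: velocity of the rocket relative to Earth = 0.4970c.
Compose with the missile (u' = 0.695 in the rocket frame): u_1 = (0.695 + 0.497) / (1 + 0.695·0.497) = 1.1920/1.3454 = 0.8860.
Compose with the fragment (u' = 0.732 in the missile frame): u_2 = (0.732 + 0.886) / (1 + 0.732·0.886) = 1.6180/1.6485 = 0.9815.

0.981c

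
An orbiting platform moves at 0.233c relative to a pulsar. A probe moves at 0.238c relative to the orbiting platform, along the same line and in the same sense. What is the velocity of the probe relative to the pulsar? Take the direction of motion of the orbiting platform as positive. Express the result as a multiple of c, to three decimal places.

0.446c

With v = 0.233 and u' = 0.238 (in units of c),
u = (u' + v)/(1 + u'v/c²):
u = (0.238 + 0.233) / (1 + 0.238·0.233) = 0.4710/1.0555 = 0.4463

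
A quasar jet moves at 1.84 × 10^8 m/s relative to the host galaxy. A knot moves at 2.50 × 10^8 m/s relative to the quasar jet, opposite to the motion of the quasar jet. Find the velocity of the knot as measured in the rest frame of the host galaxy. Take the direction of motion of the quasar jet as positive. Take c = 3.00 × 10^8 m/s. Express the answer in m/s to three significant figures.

In units of c (dividing by 3.00 × 10^8 m/s): v = 0.613, u' = -0.833.
u = (u' + v)/(1 + u'v/c²):
u = (-0.833 + 0.613) / (1 + (-0.833)·0.613) = -0.2200/0.4889 = -0.4500
Converting back: u = -0.4500 × 3.00 × 10^8 m/s.

-1.35 × 10^8 m/s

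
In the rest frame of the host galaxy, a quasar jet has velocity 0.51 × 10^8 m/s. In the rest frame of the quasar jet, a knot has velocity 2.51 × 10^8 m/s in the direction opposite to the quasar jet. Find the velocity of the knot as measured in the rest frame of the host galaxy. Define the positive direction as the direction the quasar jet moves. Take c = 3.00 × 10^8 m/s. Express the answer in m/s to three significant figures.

-2.33 × 10^8 m/s

In units of c (dividing by 3.00 × 10^8 m/s): v = 0.170, u' = -0.837.
u = (u' + v)/(1 + u'v/c²):
u = (-0.837 + 0.170) / (1 + (-0.837)·0.170) = -0.6667/0.8578 = -0.7772
(Galilean addition would give -0.667c.)
Converting back: u = -0.7772 × 3.00 × 10^8 m/s.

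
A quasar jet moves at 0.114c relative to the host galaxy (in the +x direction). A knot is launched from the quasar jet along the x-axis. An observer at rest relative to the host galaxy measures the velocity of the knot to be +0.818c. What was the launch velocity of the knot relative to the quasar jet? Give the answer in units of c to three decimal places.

+0.776c

Invert the composition law: u' = (u − v)/(1 − uv/c²).
u' = (0.818 − 0.114) / (1 − (0.818)(0.114)) = 0.7040/0.9067 = 0.7764.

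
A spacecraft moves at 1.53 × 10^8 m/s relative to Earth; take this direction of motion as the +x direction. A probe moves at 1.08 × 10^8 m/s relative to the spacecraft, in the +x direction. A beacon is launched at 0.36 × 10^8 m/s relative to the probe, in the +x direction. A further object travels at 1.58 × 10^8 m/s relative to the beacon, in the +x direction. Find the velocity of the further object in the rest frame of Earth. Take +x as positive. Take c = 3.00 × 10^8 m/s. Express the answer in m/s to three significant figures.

2.78 × 10^8 m/s

Apply u = (u' + v)/(1 + u'v/c²) successively, working outward toward Earth.
(Dividing each given speed by c = 3.00 × 10^8 m/s to work in units of c.)
Start: velocity of the spacecraft relative to Earth = 0.5100c.
Compose with the probe (u' = 0.360 in the spacecraft frame): u_1 = (0.360 + 0.510) / (1 + 0.360·0.510) = 0.8700/1.1836 = 0.7350.
Compose with the beacon (u' = 0.120 in the probe frame): u_2 = (0.120 + 0.735) / (1 + 0.120·0.735) = 0.8550/1.0882 = 0.7857.
Compose with the further object (u' = 0.527 in the beacon frame): u_3 = (0.527 + 0.786) / (1 + 0.527·0.786) = 1.3124/1.4138 = 0.9283.
So u = 0.9283 × 3.00 × 10^8 m/s.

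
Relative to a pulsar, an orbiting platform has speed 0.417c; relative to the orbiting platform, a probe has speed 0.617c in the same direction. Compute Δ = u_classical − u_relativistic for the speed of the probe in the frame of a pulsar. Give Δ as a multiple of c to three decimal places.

Δ = 0.212c

Galilean: u_cl = 0.617 + 0.417 = 1.0340.
Relativistic: u_rel = (0.617 + 0.417) / (1 + 0.617·0.417) = 1.0340/1.2573 = 0.8224.
Δ = 1.0340 − 0.8224 = 0.2116.
(The classical prediction exceeds c; the relativistic result does not.)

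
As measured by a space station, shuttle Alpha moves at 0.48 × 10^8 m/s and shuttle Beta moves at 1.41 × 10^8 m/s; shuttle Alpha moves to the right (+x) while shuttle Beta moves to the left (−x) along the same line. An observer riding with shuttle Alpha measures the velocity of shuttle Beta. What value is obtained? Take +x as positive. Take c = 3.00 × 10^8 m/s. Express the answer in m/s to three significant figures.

-1.76 × 10^8 m/s

β_A = 0.160, β_B = -0.470 (dividing each by c = 3.00 × 10^8 m/s).
Transform to A's frame with the inverse velocity-addition law: u' = (u − v)/(1 − uv/c²), taking u = β_B and v = β_A.
u' = (-0.470 − 0.160) / (1 − (0.160)(-0.470)) = -0.6300/1.0752 = -0.5859.
u' = -0.5859 × 3.00 × 10^8 m/s.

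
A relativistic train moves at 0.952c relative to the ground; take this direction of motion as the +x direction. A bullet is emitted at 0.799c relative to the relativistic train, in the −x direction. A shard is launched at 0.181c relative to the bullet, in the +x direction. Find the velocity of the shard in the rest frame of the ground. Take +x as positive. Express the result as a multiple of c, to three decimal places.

+0.735c

Apply u = (u' + v)/(1 + u'v/c²) successively, working outward toward the ground.
Start: velocity of the relativistic train relative to the ground = 0.9520c.
Compose with the bullet (u' = -0.799 in the relativistic train frame): u_1 = (-0.799 + 0.952) / (1 + (-0.799)·0.952) = 0.1530/0.2394 = 0.6392.
Compose with the shard (u' = 0.181 in the bullet frame): u_2 = (0.181 + 0.639) / (1 + 0.181·0.639) = 0.8202/1.1157 = 0.7352.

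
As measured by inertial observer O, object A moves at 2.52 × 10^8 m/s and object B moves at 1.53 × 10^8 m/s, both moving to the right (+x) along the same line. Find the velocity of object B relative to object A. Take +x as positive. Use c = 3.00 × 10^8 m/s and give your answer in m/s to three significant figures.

β_A = 0.840, β_B = 0.510 (dividing each by c = 3.00 × 10^8 m/s).
Transform to A's frame with the inverse velocity-addition law: u' = (u − v)/(1 − uv/c²), taking u = β_B and v = β_A.
u' = (0.510 − 0.840) / (1 − (0.840)(0.510)) = -0.3300/0.5716 = -0.5773.
u' = -0.5773 × 3.00 × 10^8 m/s.

-1.73 × 10^8 m/s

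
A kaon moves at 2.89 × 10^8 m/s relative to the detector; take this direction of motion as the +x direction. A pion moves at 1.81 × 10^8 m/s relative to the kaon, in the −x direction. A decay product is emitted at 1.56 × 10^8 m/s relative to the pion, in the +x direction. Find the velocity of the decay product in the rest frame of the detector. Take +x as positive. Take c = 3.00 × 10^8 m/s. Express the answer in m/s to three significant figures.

Apply u = (u' + v)/(1 + u'v/c²) successively, working outward toward the detector.
(Dividing each given speed by c = 3.00 × 10^8 m/s to work in units of c.)
Start: velocity of the kaon relative to the detector = 0.9633c.
Compose with the pion (u' = -0.603 in the kaon frame): u_1 = (-0.603 + 0.963) / (1 + (-0.603)·0.963) = 0.3600/0.4188 = 0.8596.
Compose with the decay product (u' = 0.520 in the pion frame): u_2 = (0.520 + 0.860) / (1 + 0.520·0.860) = 1.3796/1.4470 = 0.9534.
So u = 0.9534 × 3.00 × 10^8 m/s.

+2.86 × 10^8 m/s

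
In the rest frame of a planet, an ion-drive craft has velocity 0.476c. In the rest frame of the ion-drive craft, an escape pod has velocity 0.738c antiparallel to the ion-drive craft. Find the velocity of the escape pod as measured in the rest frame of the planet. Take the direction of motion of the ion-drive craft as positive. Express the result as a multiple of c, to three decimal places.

-0.404c

With v = 0.476 and u' = -0.738 (in units of c),
u = (u' + v)/(1 + u'v/c²):
u = (-0.738 + 0.476) / (1 + (-0.738)·0.476) = -0.2620/0.6487 = -0.4039
(Galilean addition would give -0.262c.)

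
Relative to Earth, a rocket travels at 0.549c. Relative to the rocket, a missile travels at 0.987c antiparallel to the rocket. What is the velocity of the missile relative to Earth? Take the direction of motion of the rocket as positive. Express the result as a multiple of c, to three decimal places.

With v = 0.549 and u' = -0.987 (in units of c),
u = (u' + v)/(1 + u'v/c²):
u = (-0.987 + 0.549) / (1 + (-0.987)·0.549) = -0.4380/0.4581 = -0.9560

-0.956c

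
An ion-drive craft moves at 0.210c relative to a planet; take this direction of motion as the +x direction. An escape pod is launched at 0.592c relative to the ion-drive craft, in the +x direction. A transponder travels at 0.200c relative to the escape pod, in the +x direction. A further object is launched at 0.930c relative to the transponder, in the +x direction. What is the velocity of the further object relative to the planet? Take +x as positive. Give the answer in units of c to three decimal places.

0.992c

Apply u = (u' + v)/(1 + u'v/c²) successively, working outward toward the planet.
Start: velocity of the ion-drive craft relative to the planet = 0.2100c.
Compose with the escape pod (u' = 0.592 in the ion-drive craft frame): u_1 = (0.592 + 0.210) / (1 + 0.592·0.210) = 0.8020/1.1243 = 0.7133.
Compose with the transponder (u' = 0.200 in the escape pod frame): u_2 = (0.200 + 0.713) / (1 + 0.200·0.713) = 0.9133/1.1427 = 0.7993.
Compose with the further object (u' = 0.930 in the transponder frame): u_3 = (0.930 + 0.799) / (1 + 0.930·0.799) = 1.7293/1.7433 = 0.9919.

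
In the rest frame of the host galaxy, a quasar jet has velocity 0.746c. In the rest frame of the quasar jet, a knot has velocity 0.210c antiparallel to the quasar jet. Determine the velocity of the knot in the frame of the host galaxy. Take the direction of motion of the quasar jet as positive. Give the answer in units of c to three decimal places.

With v = 0.746 and u' = -0.210 (in units of c),
u = (u' + v)/(1 + u'v/c²):
u = (-0.210 + 0.746) / (1 + (-0.210)·0.746) = 0.5360/0.8433 = 0.6356
(Galilean addition would give +0.536c.)

+0.636c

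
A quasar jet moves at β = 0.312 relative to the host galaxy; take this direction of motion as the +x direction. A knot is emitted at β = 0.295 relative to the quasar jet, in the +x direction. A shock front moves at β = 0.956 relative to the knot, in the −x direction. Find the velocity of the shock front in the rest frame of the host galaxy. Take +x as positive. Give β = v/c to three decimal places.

β = -0.854

Apply u = (u' + v)/(1 + u'v/c²) successively, working outward toward the host galaxy.
Start: velocity of the quasar jet relative to the host galaxy = 0.3120c.
Compose with the knot (u' = 0.295 in the quasar jet frame): u_1 = (0.295 + 0.312) / (1 + 0.295·0.312) = 0.6070/1.0920 = 0.5558.
Compose with the shock front (u' = -0.956 in the knot frame): u_2 = (-0.956 + 0.556) / (1 + (-0.956)·0.556) = -0.4002/0.4686 = -0.8539.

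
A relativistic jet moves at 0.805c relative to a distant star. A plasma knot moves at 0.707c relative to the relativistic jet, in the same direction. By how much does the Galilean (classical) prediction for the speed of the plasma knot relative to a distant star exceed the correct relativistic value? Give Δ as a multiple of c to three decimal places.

Δ = 0.548c

Galilean: u_cl = 0.707 + 0.805 = 1.5120.
Relativistic: u_rel = (0.707 + 0.805) / (1 + 0.707·0.805) = 1.5120/1.5691 = 0.9636.
Δ = 1.5120 − 0.9636 = 0.5484.
(The classical prediction exceeds c; the relativistic result does not.)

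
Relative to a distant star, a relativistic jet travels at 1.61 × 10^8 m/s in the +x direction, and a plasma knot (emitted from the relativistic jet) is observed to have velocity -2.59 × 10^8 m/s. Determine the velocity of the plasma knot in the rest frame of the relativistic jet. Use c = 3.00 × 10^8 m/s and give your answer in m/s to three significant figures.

v = 0.537c, u = -0.863c.
Invert the composition law: u' = (u − v)/(1 − uv/c²).
u' = (-0.863 − 0.537) / (1 − (-0.863)(0.537)) = -1.4000/1.4633 = -0.9567.
u' = -0.9567 × 3.00 × 10^8 m/s.

-2.87 × 10^8 m/s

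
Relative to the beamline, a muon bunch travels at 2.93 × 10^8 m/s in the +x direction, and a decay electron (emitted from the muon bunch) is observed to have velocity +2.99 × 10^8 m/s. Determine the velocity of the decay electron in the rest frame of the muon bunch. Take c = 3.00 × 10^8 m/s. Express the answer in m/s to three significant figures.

+2.26 × 10^8 m/s

v = 0.977c, u = 0.997c.
Invert the composition law: u' = (u − v)/(1 − uv/c²).
u' = (0.997 − 0.977) / (1 − (0.997)(0.977)) = 0.0200/0.0266 = 0.7522.
u' = 0.7522 × 3.00 × 10^8 m/s.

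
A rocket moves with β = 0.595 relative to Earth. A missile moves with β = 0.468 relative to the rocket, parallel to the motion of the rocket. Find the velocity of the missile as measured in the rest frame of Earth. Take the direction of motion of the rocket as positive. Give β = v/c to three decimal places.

β = 0.831

With v = 0.595 and u' = 0.468 (in units of c),
u = (u' + v)/(1 + u'v/c²):
u = (0.468 + 0.595) / (1 + 0.468·0.595) = 1.0630/1.2785 = 0.8315
(Galilean addition would give +1.063c, exceeding c.)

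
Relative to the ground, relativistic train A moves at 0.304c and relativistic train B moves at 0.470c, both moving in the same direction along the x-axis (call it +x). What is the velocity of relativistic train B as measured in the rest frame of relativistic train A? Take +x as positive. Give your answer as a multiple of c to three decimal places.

+0.194c

β_A = 0.304, β_B = 0.470.
Transform to A's frame with the inverse velocity-addition law: u' = (u − v)/(1 − uv/c²), taking u = β_B and v = β_A.
u' = (0.470 − 0.304) / (1 − (0.304)(0.470)) = 0.1660/0.8571 = 0.1937.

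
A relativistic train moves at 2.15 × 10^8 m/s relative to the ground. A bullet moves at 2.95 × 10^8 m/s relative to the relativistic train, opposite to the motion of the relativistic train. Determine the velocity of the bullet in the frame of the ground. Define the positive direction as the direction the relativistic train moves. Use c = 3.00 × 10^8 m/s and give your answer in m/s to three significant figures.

-2.71 × 10^8 m/s

In units of c (dividing by 3.00 × 10^8 m/s): v = 0.717, u' = -0.983.
u = (u' + v)/(1 + u'v/c²):
u = (-0.983 + 0.717) / (1 + (-0.983)·0.717) = -0.2667/0.2953 = -0.9031
Converting back: u = -0.9031 × 3.00 × 10^8 m/s.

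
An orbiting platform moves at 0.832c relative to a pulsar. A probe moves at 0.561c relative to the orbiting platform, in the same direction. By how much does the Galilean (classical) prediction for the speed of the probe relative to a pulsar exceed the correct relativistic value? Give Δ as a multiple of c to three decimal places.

Δ = 0.443c

Galilean: u_cl = 0.561 + 0.832 = 1.3930.
Relativistic: u_rel = (0.561 + 0.832) / (1 + 0.561·0.832) = 1.3930/1.4668 = 0.9497.
Δ = 1.3930 − 0.9497 = 0.4433.
(The classical prediction exceeds c; the relativistic result does not.)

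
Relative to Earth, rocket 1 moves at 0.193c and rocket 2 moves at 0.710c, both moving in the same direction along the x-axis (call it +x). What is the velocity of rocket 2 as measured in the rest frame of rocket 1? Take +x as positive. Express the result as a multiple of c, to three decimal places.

β_A = 0.193, β_B = 0.710.
Transform to A's frame with the inverse velocity-addition law: u' = (u − v)/(1 − uv/c²), taking u = β_B and v = β_A.
u' = (0.710 − 0.193) / (1 − (0.193)(0.710)) = 0.5170/0.8630 = 0.5991.

+0.599c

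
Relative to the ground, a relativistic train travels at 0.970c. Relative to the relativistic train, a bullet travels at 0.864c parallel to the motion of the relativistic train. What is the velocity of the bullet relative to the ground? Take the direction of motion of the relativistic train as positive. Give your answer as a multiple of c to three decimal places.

0.998c

With v = 0.970 and u' = 0.864 (in units of c),
u = (u' + v)/(1 + u'v/c²):
u = (0.864 + 0.970) / (1 + 0.864·0.970) = 1.8340/1.8381 = 0.9978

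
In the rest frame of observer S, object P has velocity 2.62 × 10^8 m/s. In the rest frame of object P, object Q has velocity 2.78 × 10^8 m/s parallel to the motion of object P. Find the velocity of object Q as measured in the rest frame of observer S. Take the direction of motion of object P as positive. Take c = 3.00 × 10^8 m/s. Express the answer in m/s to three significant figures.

In units of c (dividing by 3.00 × 10^8 m/s): v = 0.873, u' = 0.927.
u = (u' + v)/(1 + u'v/c²):
u = (0.927 + 0.873) / (1 + 0.927·0.873) = 1.8000/1.8093 = 0.9949
Converting back: u = 0.9949 × 3.00 × 10^8 m/s.

2.98 × 10^8 m/s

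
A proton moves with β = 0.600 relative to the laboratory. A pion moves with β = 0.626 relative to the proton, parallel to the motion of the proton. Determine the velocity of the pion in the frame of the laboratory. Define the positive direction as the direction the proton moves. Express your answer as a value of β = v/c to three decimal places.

With v = 0.600 and u' = 0.626 (in units of c),
u = (u' + v)/(1 + u'v/c²):
u = (0.626 + 0.600) / (1 + 0.626·0.600) = 1.2260/1.3756 = 0.8912
(Galilean addition would give +1.226c, exceeding c.)

β = 0.891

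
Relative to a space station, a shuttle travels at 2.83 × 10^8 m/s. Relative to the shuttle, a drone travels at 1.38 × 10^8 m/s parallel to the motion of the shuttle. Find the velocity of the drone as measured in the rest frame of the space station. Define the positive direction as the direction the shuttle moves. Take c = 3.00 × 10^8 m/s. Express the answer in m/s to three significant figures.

In units of c (dividing by 3.00 × 10^8 m/s): v = 0.943, u' = 0.460.
u = (u' + v)/(1 + u'v/c²):
u = (0.460 + 0.943) / (1 + 0.460·0.943) = 1.4033/1.4339 = 0.9787
(Galilean addition would give +1.403c, exceeding c.)
Converting back: u = 0.9787 × 3.00 × 10^8 m/s.

2.94 × 10^8 m/s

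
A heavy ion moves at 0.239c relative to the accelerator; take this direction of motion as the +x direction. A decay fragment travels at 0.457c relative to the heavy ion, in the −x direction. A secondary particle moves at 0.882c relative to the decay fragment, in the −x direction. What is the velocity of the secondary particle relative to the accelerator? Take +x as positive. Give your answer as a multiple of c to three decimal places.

-0.927c

Apply u = (u' + v)/(1 + u'v/c²) successively, working outward toward the accelerator.
Start: velocity of the heavy ion relative to the accelerator = 0.2390c.
Compose with the decay fragment (u' = -0.457 in the heavy ion frame): u_1 = (-0.457 + 0.239) / (1 + (-0.457)·0.239) = -0.2180/0.8908 = -0.2447.
Compose with the secondary particle (u' = -0.882 in the decay fragment frame): u_2 = (-0.882 + (-0.245)) / (1 + (-0.882)·(-0.245)) = -1.1267/1.2159 = -0.9267.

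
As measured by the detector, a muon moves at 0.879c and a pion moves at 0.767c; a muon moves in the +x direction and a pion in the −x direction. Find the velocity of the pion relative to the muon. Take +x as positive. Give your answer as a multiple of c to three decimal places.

β_A = 0.879, β_B = -0.767.
Transform to A's frame with the inverse velocity-addition law: u' = (u − v)/(1 − uv/c²), taking u = β_B and v = β_A.
u' = (-0.767 − 0.879) / (1 − (0.879)(-0.767)) = -1.6460/1.6742 = -0.9832.

-0.983c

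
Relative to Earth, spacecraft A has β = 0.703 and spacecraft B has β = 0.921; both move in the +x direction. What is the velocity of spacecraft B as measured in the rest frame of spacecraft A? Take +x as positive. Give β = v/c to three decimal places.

β_A = 0.703, β_B = 0.921.
Transform to A's frame with the inverse velocity-addition law: u' = (u − v)/(1 − uv/c²), taking u = β_B and v = β_A.
u' = (0.921 − 0.703) / (1 − (0.703)(0.921)) = 0.2180/0.3525 = 0.6184.

β = +0.618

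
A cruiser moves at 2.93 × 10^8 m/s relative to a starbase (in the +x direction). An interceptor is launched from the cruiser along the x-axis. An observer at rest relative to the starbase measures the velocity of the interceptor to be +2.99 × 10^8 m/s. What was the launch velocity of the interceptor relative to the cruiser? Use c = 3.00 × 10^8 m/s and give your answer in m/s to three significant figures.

+2.26 × 10^8 m/s

v = 0.977c, u = 0.997c.
Invert the composition law: u' = (u − v)/(1 − uv/c²).
u' = (0.997 − 0.977) / (1 − (0.997)(0.977)) = 0.0200/0.0266 = 0.7522.
u' = 0.7522 × 3.00 × 10^8 m/s.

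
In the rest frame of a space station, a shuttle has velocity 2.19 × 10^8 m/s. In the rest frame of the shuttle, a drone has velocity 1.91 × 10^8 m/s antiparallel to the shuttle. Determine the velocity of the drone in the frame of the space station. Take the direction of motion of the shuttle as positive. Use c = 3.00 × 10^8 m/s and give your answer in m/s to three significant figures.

+5.23 × 10^7 m/s

In units of c (dividing by 3.00 × 10^8 m/s): v = 0.730, u' = -0.637.
u = (u' + v)/(1 + u'v/c²):
u = (-0.637 + 0.730) / (1 + (-0.637)·0.730) = 0.0933/0.5352 = 0.1744
Converting back: u = 0.1744 × 3.00 × 10^8 m/s.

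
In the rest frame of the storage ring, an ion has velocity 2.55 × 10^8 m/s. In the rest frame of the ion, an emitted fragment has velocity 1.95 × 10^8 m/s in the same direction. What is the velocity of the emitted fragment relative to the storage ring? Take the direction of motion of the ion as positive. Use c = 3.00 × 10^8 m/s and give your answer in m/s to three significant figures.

2.90 × 10^8 m/s

In units of c (dividing by 3.00 × 10^8 m/s): v = 0.850, u' = 0.650.
u = (u' + v)/(1 + u'v/c²):
u = (0.650 + 0.850) / (1 + 0.650·0.850) = 1.5000/1.5525 = 0.9662
Converting back: u = 0.9662 × 3.00 × 10^8 m/s.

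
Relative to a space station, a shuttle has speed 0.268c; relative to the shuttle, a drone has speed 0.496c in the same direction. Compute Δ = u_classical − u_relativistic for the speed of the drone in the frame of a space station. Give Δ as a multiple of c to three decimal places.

Galilean: u_cl = 0.496 + 0.268 = 0.7640.
Relativistic: u_rel = (0.496 + 0.268) / (1 + 0.496·0.268) = 0.7640/1.1329 = 0.6744.
Δ = 0.7640 − 0.6744 = 0.0896.

Δ = 0.090c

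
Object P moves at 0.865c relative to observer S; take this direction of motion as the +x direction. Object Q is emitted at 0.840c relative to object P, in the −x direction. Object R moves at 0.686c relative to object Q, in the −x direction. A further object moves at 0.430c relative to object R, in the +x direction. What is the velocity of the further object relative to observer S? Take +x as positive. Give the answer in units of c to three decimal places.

Apply u = (u' + v)/(1 + u'v/c²) successively, working outward toward observer S.
Start: velocity of object P relative to observer S = 0.8650c.
Compose with object Q (u' = -0.840 in object P frame): u_1 = (-0.840 + 0.865) / (1 + (-0.840)·0.865) = 0.0250/0.2734 = 0.0914.
Compose with object R (u' = -0.686 in object Q frame): u_2 = (-0.686 + 0.091) / (1 + (-0.686)·0.091) = -0.5946/0.9373 = -0.6344.
Compose with the further object (u' = 0.430 in object R frame): u_3 = (0.430 + (-0.634)) / (1 + 0.430·(-0.634)) = -0.2044/0.7272 = -0.2810.

-0.281c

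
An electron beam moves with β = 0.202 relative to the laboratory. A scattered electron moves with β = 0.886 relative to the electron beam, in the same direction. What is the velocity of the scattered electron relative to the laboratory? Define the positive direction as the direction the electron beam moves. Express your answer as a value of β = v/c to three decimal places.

β = 0.923

With v = 0.202 and u' = 0.886 (in units of c),
u = (u' + v)/(1 + u'v/c²):
u = (0.886 + 0.202) / (1 + 0.886·0.202) = 1.0880/1.1790 = 0.9228
(Galilean addition would give +1.088c, exceeding c.)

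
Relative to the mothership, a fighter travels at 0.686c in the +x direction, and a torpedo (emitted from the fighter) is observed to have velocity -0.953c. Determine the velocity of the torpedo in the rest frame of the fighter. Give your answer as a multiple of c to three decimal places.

-0.991c

Invert the composition law: u' = (u − v)/(1 − uv/c²).
u' = (-0.953 − 0.686) / (1 − (-0.953)(0.686)) = -1.6390/1.6538 = -0.9911.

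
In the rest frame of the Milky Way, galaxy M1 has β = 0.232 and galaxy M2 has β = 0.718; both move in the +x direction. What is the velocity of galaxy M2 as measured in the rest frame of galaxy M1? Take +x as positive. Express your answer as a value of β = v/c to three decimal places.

β = +0.583

β_A = 0.232, β_B = 0.718.
Transform to A's frame with the inverse velocity-addition law: u' = (u − v)/(1 − uv/c²), taking u = β_B and v = β_A.
u' = (0.718 − 0.232) / (1 − (0.232)(0.718)) = 0.4860/0.8334 = 0.5831.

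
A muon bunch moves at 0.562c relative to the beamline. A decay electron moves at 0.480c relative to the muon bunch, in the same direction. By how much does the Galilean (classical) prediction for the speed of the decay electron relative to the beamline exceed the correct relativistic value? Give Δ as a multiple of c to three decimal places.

Galilean: u_cl = 0.480 + 0.562 = 1.0420.
Relativistic: u_rel = (0.480 + 0.562) / (1 + 0.480·0.562) = 1.0420/1.2698 = 0.8206.
Δ = 1.0420 − 0.8206 = 0.2214.
(The classical prediction exceeds c; the relativistic result does not.)

Δ = 0.221c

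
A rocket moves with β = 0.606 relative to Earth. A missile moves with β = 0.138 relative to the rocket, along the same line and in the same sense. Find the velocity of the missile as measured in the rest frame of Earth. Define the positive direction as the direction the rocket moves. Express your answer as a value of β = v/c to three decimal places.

With v = 0.606 and u' = 0.138 (in units of c),
u = (u' + v)/(1 + u'v/c²):
u = (0.138 + 0.606) / (1 + 0.138·0.606) = 0.7440/1.0836 = 0.6866
(Galilean addition would give +0.744c.)

β = 0.687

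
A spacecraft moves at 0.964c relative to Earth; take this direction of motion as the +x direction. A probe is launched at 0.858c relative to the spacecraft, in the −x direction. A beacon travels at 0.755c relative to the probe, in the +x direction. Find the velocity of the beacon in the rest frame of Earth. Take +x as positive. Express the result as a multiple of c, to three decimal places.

Apply u = (u' + v)/(1 + u'v/c²) successively, working outward toward Earth.
Start: velocity of the spacecraft relative to Earth = 0.9640c.
Compose with the probe (u' = -0.858 in the spacecraft frame): u_1 = (-0.858 + 0.964) / (1 + (-0.858)·0.964) = 0.1060/0.1729 = 0.6131.
Compose with the beacon (u' = 0.755 in the probe frame): u_2 = (0.755 + 0.613) / (1 + 0.755·0.613) = 1.3681/1.4629 = 0.9352.

+0.935c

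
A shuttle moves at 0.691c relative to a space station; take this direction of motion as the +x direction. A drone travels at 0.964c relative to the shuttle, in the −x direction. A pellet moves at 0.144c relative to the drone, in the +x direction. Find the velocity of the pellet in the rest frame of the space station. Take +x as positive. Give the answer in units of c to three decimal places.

Apply u = (u' + v)/(1 + u'v/c²) successively, working outward toward the space station.
Start: velocity of the shuttle relative to the space station = 0.6910c.
Compose with the drone (u' = -0.964 in the shuttle frame): u_1 = (-0.964 + 0.691) / (1 + (-0.964)·0.691) = -0.2730/0.3339 = -0.8177.
Compose with the pellet (u' = 0.144 in the drone frame): u_2 = (0.144 + (-0.818)) / (1 + 0.144·(-0.818)) = -0.6737/0.8823 = -0.7636.

-0.764c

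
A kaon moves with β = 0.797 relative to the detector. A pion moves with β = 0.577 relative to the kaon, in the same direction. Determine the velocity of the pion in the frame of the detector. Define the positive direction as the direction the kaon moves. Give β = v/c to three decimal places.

With v = 0.797 and u' = 0.577 (in units of c),
u = (u' + v)/(1 + u'v/c²):
u = (0.577 + 0.797) / (1 + 0.577·0.797) = 1.3740/1.4599 = 0.9412
(Galilean addition would give +1.374c, exceeding c.)

β = 0.941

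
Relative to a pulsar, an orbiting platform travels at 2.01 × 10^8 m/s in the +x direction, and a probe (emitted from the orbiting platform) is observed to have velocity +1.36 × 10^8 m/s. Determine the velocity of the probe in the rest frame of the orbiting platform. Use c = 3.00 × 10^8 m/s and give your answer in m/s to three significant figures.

v = 0.670c, u = 0.453c.
Invert the composition law: u' = (u − v)/(1 − uv/c²).
u' = (0.453 − 0.670) / (1 − (0.453)(0.670)) = -0.2167/0.6963 = -0.3112.
u' = -0.3112 × 3.00 × 10^8 m/s.

-9.34 × 10^7 m/s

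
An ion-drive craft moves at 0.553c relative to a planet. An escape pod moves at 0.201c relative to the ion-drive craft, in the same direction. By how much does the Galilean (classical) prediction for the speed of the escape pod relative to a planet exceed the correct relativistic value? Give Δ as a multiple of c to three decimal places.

Δ = 0.075c

Galilean: u_cl = 0.201 + 0.553 = 0.7540.
Relativistic: u_rel = (0.201 + 0.553) / (1 + 0.201·0.553) = 0.7540/1.1112 = 0.6786.
Δ = 0.7540 − 0.6786 = 0.0754.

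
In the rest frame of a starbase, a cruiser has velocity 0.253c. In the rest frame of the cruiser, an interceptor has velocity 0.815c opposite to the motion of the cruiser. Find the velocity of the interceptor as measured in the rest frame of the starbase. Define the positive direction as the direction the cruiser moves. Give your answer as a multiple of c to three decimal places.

With v = 0.253 and u' = -0.815 (in units of c),
u = (u' + v)/(1 + u'v/c²):
u = (-0.815 + 0.253) / (1 + (-0.815)·0.253) = -0.5620/0.7938 = -0.7080

-0.708c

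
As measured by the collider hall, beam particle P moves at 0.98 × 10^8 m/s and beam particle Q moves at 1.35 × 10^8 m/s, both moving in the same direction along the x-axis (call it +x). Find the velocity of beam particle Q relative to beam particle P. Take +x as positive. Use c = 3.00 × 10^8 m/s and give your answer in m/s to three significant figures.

β_A = 0.327, β_B = 0.450 (dividing each by c = 3.00 × 10^8 m/s).
Transform to A's frame with the inverse velocity-addition law: u' = (u − v)/(1 − uv/c²), taking u = β_B and v = β_A.
u' = (0.450 − 0.327) / (1 − (0.327)(0.450)) = 0.1233/0.8530 = 0.1446.
u' = 0.1446 × 3.00 × 10^8 m/s.

+4.34 × 10^7 m/s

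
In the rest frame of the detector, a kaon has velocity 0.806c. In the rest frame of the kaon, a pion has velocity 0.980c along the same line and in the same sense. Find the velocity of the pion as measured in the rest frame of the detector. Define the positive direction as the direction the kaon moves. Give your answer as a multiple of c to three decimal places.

With v = 0.806 and u' = 0.980 (in units of c),
u = (u' + v)/(1 + u'v/c²):
u = (0.980 + 0.806) / (1 + 0.980·0.806) = 1.7860/1.7899 = 0.9978

0.998c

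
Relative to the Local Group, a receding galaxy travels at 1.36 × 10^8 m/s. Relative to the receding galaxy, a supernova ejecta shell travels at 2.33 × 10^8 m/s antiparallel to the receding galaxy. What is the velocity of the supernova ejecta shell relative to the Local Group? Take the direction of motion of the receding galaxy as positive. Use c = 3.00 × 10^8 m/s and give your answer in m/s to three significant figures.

In units of c (dividing by 3.00 × 10^8 m/s): v = 0.453, u' = -0.777.
u = (u' + v)/(1 + u'v/c²):
u = (-0.777 + 0.453) / (1 + (-0.777)·0.453) = -0.3233/0.6479 = -0.4990
Converting back: u = -0.4990 × 3.00 × 10^8 m/s.

-1.50 × 10^8 m/s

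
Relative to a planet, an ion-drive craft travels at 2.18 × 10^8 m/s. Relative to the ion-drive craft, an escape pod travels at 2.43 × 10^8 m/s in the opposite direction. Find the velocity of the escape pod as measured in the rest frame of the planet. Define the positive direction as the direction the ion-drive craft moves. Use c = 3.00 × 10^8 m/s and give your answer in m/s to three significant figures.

-6.08 × 10^7 m/s

In units of c (dividing by 3.00 × 10^8 m/s): v = 0.727, u' = -0.810.
u = (u' + v)/(1 + u'v/c²):
u = (-0.810 + 0.727) / (1 + (-0.810)·0.727) = -0.0833/0.4114 = -0.2026
(Galilean addition would give -0.083c.)
Converting back: u = -0.2026 × 3.00 × 10^8 m/s.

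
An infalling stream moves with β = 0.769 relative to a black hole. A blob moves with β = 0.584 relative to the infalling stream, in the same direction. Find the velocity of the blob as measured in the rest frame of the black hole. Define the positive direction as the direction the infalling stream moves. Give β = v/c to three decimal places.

β = 0.934

With v = 0.769 and u' = 0.584 (in units of c),
u = (u' + v)/(1 + u'v/c²):
u = (0.584 + 0.769) / (1 + 0.584·0.769) = 1.3530/1.4491 = 0.9337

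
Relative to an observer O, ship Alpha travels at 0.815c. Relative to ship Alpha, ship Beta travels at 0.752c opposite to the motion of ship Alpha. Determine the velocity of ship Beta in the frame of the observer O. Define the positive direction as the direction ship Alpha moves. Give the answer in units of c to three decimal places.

+0.163c

With v = 0.815 and u' = -0.752 (in units of c),
u = (u' + v)/(1 + u'v/c²):
u = (-0.752 + 0.815) / (1 + (-0.752)·0.815) = 0.0630/0.3871 = 0.1627
(Galilean addition would give +0.063c.)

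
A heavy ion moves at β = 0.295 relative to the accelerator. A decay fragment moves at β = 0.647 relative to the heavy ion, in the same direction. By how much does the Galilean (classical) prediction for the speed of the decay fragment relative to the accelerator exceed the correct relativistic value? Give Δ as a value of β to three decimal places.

Galilean: u_cl = 0.647 + 0.295 = 0.9420.
Relativistic: u_rel = (0.647 + 0.295) / (1 + 0.647·0.295) = 0.9420/1.1909 = 0.7910.
Δ = 0.9420 − 0.7910 = 0.1510.

Δ = 0.151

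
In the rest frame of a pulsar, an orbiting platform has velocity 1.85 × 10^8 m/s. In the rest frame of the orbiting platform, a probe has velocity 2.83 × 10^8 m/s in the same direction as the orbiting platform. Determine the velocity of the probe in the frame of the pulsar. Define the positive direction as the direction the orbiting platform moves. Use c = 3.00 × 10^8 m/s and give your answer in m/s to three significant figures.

In units of c (dividing by 3.00 × 10^8 m/s): v = 0.617, u' = 0.943.
u = (u' + v)/(1 + u'v/c²):
u = (0.943 + 0.617) / (1 + 0.943·0.617) = 1.5600/1.5817 = 0.9863
Converting back: u = 0.9863 × 3.00 × 10^8 m/s.

2.96 × 10^8 m/s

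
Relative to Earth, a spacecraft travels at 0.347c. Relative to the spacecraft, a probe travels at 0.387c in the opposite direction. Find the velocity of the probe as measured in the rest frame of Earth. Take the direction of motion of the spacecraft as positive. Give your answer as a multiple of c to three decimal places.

With v = 0.347 and u' = -0.387 (in units of c),
u = (u' + v)/(1 + u'v/c²):
u = (-0.387 + 0.347) / (1 + (-0.387)·0.347) = -0.0400/0.8657 = -0.0462
(Galilean addition would give -0.040c.)

-0.046c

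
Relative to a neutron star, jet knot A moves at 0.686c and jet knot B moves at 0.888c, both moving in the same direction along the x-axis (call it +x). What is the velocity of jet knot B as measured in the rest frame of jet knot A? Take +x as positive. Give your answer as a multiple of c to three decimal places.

+0.517c

β_A = 0.686, β_B = 0.888.
Transform to A's frame with the inverse velocity-addition law: u' = (u − v)/(1 − uv/c²), taking u = β_B and v = β_A.
u' = (0.888 − 0.686) / (1 − (0.686)(0.888)) = 0.2020/0.3908 = 0.5168.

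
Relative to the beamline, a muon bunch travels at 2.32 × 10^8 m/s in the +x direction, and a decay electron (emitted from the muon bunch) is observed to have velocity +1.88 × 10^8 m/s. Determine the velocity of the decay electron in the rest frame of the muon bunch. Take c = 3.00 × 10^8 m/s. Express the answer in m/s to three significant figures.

-8.54 × 10^7 m/s

v = 0.773c, u = 0.627c.
Invert the composition law: u' = (u − v)/(1 − uv/c²).
u' = (0.627 − 0.773) / (1 − (0.627)(0.773)) = -0.1467/0.5154 = -0.2846.
u' = -0.2846 × 3.00 × 10^8 m/s.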